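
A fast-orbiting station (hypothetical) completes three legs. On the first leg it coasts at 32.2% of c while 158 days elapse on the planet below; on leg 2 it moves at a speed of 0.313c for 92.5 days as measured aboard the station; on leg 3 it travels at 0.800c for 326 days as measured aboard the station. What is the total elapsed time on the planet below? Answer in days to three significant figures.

Leg 1: 158 days is already measured on the planet below.
Leg 2: γ = 1/√(1 − 0.313²) = 1/√0.9020 = 1.053; Δt_2 = 1.053 × 92.5 = 97.39 days.
Leg 3: γ = 1/√(1 − 0.800²) = 5/3 ≈ 1.667; Δt_3 = 1.667 × 326 = 543.3 days.
Total: 158.0 + 97.39 + 543.3 days.

Δt = 799 days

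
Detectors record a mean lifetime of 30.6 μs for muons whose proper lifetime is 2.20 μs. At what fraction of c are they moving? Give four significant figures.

v = 0.9974c

γ = Δt/τ₀ = 30.6/2.20 = 13.91
β = √(1 − 1/γ²) = √(1 − 0.005169) = √0.9948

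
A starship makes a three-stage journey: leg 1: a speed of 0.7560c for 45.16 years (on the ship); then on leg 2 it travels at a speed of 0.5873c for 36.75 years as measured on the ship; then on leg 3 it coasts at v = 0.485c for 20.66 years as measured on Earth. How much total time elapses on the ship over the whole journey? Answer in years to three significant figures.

τ = 100 years

Leg 1: 45.16 years is already measured on the ship.
Leg 2: 36.75 years is already measured on the ship.
Leg 3: γ = 1/√(1 − 0.485²) = 1/√0.7648 = 1.143; τ_3 = 20.66/1.143 = 18.07 years.
Total: 45.16 + 36.75 + 18.07 years.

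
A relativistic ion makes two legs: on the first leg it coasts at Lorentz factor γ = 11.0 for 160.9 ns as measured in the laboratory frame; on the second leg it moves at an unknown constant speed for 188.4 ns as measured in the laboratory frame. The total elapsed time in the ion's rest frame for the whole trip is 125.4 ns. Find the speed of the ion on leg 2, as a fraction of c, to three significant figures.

Leg 1: γ = 11.0; τ_1 = 160.9/11.00 = 14.63 ns.
Leg 2: speed unknown; τ_2 = 188.4/γ_2.
Total proper time: 14.63 + τ_2 = 125.4, so τ_2 = 125.4 − 14.63 = 110.8 ns.
γ_2 = 188.4/110.8 = 1.701; β = √(1 − 1/γ²) = √0.6543.

β = 0.809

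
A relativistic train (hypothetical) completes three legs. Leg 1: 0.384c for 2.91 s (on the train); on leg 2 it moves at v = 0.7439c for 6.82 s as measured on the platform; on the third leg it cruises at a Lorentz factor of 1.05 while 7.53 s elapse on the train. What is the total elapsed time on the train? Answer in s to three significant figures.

τ = 15.0 s

Leg 1: 2.91 s is already measured on the train.
Leg 2: γ = 1/√(1 − 0.7439²) = 1/√0.4466 = 1.496; τ_2 = 6.82/1.496 = 4.558 s.
Leg 3: 7.53 s is already measured on the train.
Total: 2.910 + 4.558 + 7.530 s.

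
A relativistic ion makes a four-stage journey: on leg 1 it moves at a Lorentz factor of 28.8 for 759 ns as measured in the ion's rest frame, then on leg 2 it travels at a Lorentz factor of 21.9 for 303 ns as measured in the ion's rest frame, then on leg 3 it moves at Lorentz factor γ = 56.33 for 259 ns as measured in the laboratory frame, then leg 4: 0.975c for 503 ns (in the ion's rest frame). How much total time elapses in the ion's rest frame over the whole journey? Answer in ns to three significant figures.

τ = 1570 ns

Leg 1: 759 ns is already measured in the ion's rest frame.
Leg 2: 303 ns is already measured in the ion's rest frame.
Leg 3: γ = 56.33; τ_3 = 259/56.33 = 4.598 ns.
Leg 4: 503 ns is already measured in the ion's rest frame.
Total: 759.0 + 303.0 + 4.598 + 503.0 ns.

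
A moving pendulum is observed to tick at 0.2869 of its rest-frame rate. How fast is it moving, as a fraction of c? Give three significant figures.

β = 0.958

Rate ratio = 1/γ, so γ = 1/0.2869 = 3.486.
β = √(1 − 1/γ²) = √(1 − 0.2869²) = √0.9177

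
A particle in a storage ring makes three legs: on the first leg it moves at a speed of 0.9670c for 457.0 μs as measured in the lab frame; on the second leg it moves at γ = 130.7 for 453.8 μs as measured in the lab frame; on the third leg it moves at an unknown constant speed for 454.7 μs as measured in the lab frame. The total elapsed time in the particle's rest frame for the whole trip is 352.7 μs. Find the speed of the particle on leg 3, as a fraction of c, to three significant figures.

β = 0.859

Leg 1: γ = 1/√(1 − 0.9670²) = 1/√0.06491 = 3.925; τ_1 = 457.0/3.925 = 116.4 μs.
Leg 2: γ = 130.7; τ_2 = 453.8/130.7 = 3.472 μs.
Leg 3: speed unknown; τ_3 = 454.7/γ_3.
Total proper time: 116.4 + 3.472 + τ_3 = 352.7, so τ_3 = 352.7 − 119.9 = 232.8 μs.
γ_3 = 454.7/232.8 = 1.953; β = √(1 − 1/γ²) = √0.7379.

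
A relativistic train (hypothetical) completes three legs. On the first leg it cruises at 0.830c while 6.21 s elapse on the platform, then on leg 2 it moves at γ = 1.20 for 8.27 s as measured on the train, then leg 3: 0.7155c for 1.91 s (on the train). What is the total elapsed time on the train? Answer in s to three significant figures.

Leg 1: γ = 1/√(1 − 0.830²) = 1/√0.3111 = 1.793; τ_1 = 6.21/1.793 = 3.464 s.
Leg 2: 8.27 s is already measured on the train.
Leg 3: 1.91 s is already measured on the train.
Total: 3.464 + 8.270 + 1.910 s.

τ = 13.6 s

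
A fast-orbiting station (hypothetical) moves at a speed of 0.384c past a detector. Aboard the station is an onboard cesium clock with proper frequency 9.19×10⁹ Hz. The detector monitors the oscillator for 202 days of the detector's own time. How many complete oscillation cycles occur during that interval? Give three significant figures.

N = 1.48×10¹⁷

γ = 1/√(1 − 0.384²) = 1/√0.8525 = 1.083
During 202 days of lab time, the oscillator's proper time advances by τ = Δt/γ = 202/1.083 = 186.5 days = 1.611×10⁷ s.
N = f × τ = 9.19×10⁹ × 1.611×10⁷ = 1.481×10¹⁷.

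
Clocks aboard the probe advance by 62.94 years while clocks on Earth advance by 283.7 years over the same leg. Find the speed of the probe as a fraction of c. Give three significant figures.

The proper time is measured aboard the probe (both events occur at the probe's location); Δt is measured on Earth. γ = Δt/τ = 283.7/62.94 = 4.507.
β = √(1 − 1/γ²) = √(1 − 0.04922) = √0.9508

v = 0.975c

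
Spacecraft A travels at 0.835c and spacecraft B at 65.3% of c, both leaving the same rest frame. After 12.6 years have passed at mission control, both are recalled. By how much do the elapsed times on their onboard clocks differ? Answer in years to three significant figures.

A: γ = 1/√(1 − 0.835²) = 1/√0.3028 = 1.817; τ_A = 12.6/1.817 = 6.933 years.
B: β = 0.653; γ = 1/√(1 − 0.653²) = 1/√0.5736 = 1.320; τ_B = 12.6/1.320 = 9.543 years.

|τ_A − τ_B| = 2.61 years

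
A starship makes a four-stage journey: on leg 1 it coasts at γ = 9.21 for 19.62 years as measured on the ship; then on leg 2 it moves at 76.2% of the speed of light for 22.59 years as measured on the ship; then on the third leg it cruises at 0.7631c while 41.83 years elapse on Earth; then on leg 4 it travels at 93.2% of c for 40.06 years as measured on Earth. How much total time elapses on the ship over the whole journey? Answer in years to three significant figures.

Leg 1: 19.62 years is already measured on the ship.
Leg 2: 22.59 years is already measured on the ship.
Leg 3: γ = 1/√(1 − 0.7631²) = 1/√0.4177 = 1.547; τ_3 = 41.83/1.547 = 27.03 years.
Leg 4: β = 0.932; γ = 1/√(1 − 0.932²) = 1/√0.1314 = 2.759; τ_4 = 40.06/2.759 = 14.52 years.
Total: 19.62 + 22.59 + 27.03 + 14.52 years.

τ = 83.8 years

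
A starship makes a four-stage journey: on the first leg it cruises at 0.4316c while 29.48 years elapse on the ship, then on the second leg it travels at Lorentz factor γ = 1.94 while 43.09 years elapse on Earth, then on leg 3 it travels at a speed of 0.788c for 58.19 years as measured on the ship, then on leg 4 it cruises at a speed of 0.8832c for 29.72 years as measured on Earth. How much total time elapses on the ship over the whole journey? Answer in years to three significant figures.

Leg 1: 29.48 years is already measured on the ship.
Leg 2: γ = 1.94; τ_2 = 43.09/1.940 = 22.21 years.
Leg 3: 58.19 years is already measured on the ship.
Leg 4: γ = 1/√(1 − 0.8832²) = 1/√0.2200 = 2.132; τ_4 = 29.72/2.132 = 13.94 years.
Total: 29.48 + 22.21 + 58.19 + 13.94 years.

τ = 124 years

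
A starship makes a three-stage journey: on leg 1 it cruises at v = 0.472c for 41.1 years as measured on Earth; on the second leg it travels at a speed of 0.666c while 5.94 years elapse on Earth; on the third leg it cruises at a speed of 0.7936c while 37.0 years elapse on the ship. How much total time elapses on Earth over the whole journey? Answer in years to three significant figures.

Δt = 108 years

Leg 1: 41.1 years is already measured on Earth.
Leg 2: 5.94 years is already measured on Earth.
Leg 3: γ = 1/√(1 − 0.7936²) = 1/√0.3702 = 1.644; Δt_3 = 1.644 × 37.0 = 60.81 years.
Total: 41.10 + 5.940 + 60.81 years.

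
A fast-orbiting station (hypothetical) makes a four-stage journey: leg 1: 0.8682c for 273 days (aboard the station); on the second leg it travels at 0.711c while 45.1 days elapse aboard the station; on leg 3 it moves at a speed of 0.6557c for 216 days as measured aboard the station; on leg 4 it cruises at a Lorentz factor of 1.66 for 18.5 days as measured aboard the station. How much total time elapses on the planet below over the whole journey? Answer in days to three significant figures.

Leg 1: γ = 1/√(1 − 0.8682²) = 1/√0.2462 = 2.015; Δt_1 = 2.015 × 273 = 550.2 days.
Leg 2: γ = 1/√(1 − 0.711²) = 1/√0.4945 = 1.422; Δt_2 = 1.422 × 45.1 = 64.14 days.
Leg 3: γ = 1/√(1 − 0.6557²) = 1/√0.5701 = 1.324; Δt_3 = 1.324 × 216 = 286.1 days.
Leg 4: γ = 1.66; Δt_4 = 1.660 × 18.5 = 30.71 days.
Total: 550.2 + 64.14 + 286.1 + 30.71 days.

Δt = 931 days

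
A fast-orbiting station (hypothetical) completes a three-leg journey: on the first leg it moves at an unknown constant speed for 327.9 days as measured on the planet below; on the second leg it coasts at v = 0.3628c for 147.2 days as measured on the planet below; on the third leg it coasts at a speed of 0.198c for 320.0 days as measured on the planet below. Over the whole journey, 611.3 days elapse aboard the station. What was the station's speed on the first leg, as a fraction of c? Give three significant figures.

β = 0.872

Leg 1: speed unknown; τ_1 = 327.9/γ_1.
Leg 2: γ = 1/√(1 − 0.3628²) = 1/√0.8684 = 1.073; τ_2 = 147.2/1.073 = 137.2 days.
Leg 3: γ = 1/√(1 − 0.198²) = 1/√0.9608 = 1.020; τ_3 = 320.0/1.020 = 313.7 days.
Total proper time: τ_1 + 137.2 + 313.7 = 611.3, so τ_1 = 611.3 − 450.8 = 160.5 days.
γ_1 = 327.9/160.5 = 2.043; β = √(1 − 1/γ²) = √0.7605.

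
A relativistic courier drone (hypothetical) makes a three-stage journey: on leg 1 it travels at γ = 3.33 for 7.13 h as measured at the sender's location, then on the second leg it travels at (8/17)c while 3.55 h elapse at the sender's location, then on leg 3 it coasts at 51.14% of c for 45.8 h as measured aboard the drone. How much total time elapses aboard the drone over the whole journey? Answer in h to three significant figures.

τ = 51.1 h

Leg 1: γ = 3.33; τ_1 = 7.13/3.330 = 2.141 h.
Leg 2: γ = 1/√(1 − (8/17)²) = 17/15 ≈ 1.133; τ_2 = 3.55/1.133 = 3.132 h.
Leg 3: 45.8 h is already measured aboard the drone.
Total: 2.141 + 3.132 + 45.80 h.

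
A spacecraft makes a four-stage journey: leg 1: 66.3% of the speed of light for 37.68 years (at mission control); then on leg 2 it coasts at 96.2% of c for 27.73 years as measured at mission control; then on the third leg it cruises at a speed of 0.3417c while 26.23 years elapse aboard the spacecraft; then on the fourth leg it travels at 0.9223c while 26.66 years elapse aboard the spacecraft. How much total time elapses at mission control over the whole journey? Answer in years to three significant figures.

Leg 1: 37.68 years is already measured at mission control.
Leg 2: 27.73 years is already measured at mission control.
Leg 3: γ = 1/√(1 − 0.3417²) = 1/√0.8832 = 1.064; Δt_3 = 1.064 × 26.23 = 27.91 years.
Leg 4: γ = 1/√(1 − 0.9223²) = 1/√0.1494 = 2.587; Δt_4 = 2.587 × 26.66 = 68.98 years.
Total: 37.68 + 27.73 + 27.91 + 68.98 years.

Δt = 162 years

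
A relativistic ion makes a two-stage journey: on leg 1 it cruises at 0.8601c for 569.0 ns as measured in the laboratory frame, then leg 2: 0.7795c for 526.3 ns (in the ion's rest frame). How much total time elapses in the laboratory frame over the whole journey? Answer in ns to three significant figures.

Leg 1: 569.0 ns is already measured in the laboratory frame.
Leg 2: γ = 1/√(1 − 0.7795²) = 1/√0.3924 = 1.596; Δt_2 = 1.596 × 526.3 = 840.2 ns.
Total: 569.0 + 840.2 ns.

Δt = 1410 ns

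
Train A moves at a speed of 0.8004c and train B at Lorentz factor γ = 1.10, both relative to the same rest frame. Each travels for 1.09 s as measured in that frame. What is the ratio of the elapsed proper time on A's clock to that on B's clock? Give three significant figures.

A: γ = 1/√(1 − 0.8004²) = 1/√0.3594 = 1.668. B: γ = 1.10.
τ_A/τ_B = γ_B/γ_A = 1.100/1.668 = 0.6594, so τ_A/τ_B = 0.6594.

τ_A/τ_B = 0.659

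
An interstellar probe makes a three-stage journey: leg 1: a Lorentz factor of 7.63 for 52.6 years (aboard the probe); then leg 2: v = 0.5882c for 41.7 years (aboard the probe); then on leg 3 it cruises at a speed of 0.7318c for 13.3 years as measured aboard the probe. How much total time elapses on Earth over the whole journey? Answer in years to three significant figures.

Δt = 472 years

Leg 1: γ = 7.63; Δt_1 = 7.630 × 52.6 = 401.3 years.
Leg 2: γ = 1/√(1 − 0.5882²) = 1/√0.6540 = 1.237; Δt_2 = 1.237 × 41.7 = 51.56 years.
Leg 3: γ = 1/√(1 − 0.7318²) = 1/√0.4645 = 1.467; Δt_3 = 1.467 × 13.3 = 19.52 years.
Total: 401.3 + 51.56 + 19.52 years.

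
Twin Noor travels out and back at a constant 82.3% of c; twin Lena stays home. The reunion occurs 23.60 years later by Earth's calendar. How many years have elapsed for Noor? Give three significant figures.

β = 0.823; γ = 1/√(1 − 0.823²) = 1/√0.3227 = 1.760
Noor's clock measures proper time along the trip: τ = Δt/γ = 23.60/1.760 years.

τ = 13.4 years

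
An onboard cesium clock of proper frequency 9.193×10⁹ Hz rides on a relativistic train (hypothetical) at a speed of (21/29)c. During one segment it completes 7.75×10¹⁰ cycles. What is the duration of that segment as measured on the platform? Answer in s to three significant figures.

Δt = 12.2 s

γ = 1/√(1 − (21/29)²) = 29/20 = 1.450
Proper time for N cycles: τ = N/f = 7.75×10¹⁰/(9.193×10⁹) = 8.430×10⁰ s = 8.430 s.
Lab-frame duration Δt = γτ = 1.450 × 8.430 = 12.22 s.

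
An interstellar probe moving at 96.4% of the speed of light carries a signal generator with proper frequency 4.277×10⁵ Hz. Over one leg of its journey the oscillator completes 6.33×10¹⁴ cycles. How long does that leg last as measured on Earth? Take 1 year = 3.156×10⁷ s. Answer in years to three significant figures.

β = 0.964; γ = 1/√(1 − 0.964²) = 1/√0.07070 = 3.761
Proper time for N cycles: τ = N/f = 6.33×10¹⁴/(4.277×10⁵) = 1.480×10⁹ s = 46.90 years.
Lab-frame duration Δt = γτ = 3.761 × 46.90 = 176.4 years.

Δt = 176 years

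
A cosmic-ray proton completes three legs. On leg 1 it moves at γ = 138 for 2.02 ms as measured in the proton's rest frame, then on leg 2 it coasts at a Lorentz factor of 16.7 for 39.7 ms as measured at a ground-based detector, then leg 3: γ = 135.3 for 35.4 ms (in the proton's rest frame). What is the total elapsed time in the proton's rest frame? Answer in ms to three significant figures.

τ = 39.8 ms

Leg 1: 2.02 ms is already measured in the proton's rest frame.
Leg 2: γ = 16.7; τ_2 = 39.7/16.70 = 2.377 ms.
Leg 3: 35.4 ms is already measured in the proton's rest frame.
Total: 2.020 + 2.377 + 35.40 ms.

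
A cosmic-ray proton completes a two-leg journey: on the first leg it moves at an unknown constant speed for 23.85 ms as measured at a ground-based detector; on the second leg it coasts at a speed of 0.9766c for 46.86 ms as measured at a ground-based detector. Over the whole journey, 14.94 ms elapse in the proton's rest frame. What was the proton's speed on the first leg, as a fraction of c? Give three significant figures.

Leg 1: speed unknown; τ_1 = 23.85/γ_1.
Leg 2: γ = 1/√(1 − 0.9766²) = 1/√0.04625 = 4.650; τ_2 = 46.86/4.650 = 10.08 ms.
Total proper time: τ_1 + 10.08 = 14.94, so τ_1 = 14.94 − 10.08 = 4.862 ms.
γ_1 = 23.85/4.862 = 4.905; β = √(1 − 1/γ²) = √0.9584.

β = 0.979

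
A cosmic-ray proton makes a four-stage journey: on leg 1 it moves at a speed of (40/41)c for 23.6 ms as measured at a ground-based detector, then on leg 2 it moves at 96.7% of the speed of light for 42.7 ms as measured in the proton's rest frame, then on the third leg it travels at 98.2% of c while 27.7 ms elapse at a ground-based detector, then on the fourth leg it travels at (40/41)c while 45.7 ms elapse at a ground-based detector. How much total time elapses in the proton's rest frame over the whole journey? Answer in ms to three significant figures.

Leg 1: γ = 1/√(1 − (40/41)²) = 41/9 ≈ 4.556; τ_1 = 23.6/4.556 = 5.180 ms.
Leg 2: 42.7 ms is already measured in the proton's rest frame.
Leg 3: β = 0.982; γ = 1/√(1 − 0.982²) = 1/√0.03568 = 5.294; τ_3 = 27.7/5.294 = 5.232 ms.
Leg 4: γ = 1/√(1 − (40/41)²) = 41/9 ≈ 4.556; τ_4 = 45.7/4.556 = 10.03 ms.
Total: 5.180 + 42.70 + 5.232 + 10.03 ms.

τ = 63.1 ms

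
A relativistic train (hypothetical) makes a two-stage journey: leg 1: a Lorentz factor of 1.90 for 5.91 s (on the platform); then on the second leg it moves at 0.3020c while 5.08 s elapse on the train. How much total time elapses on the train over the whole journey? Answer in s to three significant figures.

τ = 8.19 s

Leg 1: γ = 1.90; τ_1 = 5.91/1.900 = 3.111 s.
Leg 2: 5.08 s is already measured on the train.
Total: 3.111 + 5.080 s.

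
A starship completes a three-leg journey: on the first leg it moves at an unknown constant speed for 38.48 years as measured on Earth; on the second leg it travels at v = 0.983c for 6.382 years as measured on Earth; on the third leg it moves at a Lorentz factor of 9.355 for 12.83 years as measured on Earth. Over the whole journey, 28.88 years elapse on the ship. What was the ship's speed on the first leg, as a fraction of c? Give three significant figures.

β = 0.729

Leg 1: speed unknown; τ_1 = 38.48/γ_1.
Leg 2: γ = 1/√(1 − 0.983²) = 1/√0.03371 = 5.446; τ_2 = 6.382/5.446 = 1.172 years.
Leg 3: γ = 9.355; τ_3 = 12.83/9.355 = 1.371 years.
Total proper time: τ_1 + 1.172 + 1.371 = 28.88, so τ_1 = 28.88 − 2.543 = 26.34 years.
γ_1 = 38.48/26.34 = 1.461; β = √(1 − 1/γ²) = √0.5316.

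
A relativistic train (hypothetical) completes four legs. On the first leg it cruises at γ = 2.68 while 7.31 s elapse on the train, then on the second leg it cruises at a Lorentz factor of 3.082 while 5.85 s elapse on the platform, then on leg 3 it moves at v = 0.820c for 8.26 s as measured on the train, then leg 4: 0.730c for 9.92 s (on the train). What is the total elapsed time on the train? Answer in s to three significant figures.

τ = 27.4 s

Leg 1: 7.31 s is already measured on the train.
Leg 2: γ = 3.082; τ_2 = 5.85/3.082 = 1.898 s.
Leg 3: 8.26 s is already measured on the train.
Leg 4: 9.92 s is already measured on the train.
Total: 7.310 + 1.898 + 8.260 + 9.920 s.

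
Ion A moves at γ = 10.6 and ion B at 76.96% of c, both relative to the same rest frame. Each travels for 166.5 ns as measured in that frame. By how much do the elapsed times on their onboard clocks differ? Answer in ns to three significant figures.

A: γ = 10.6; τ_A = 166.5/10.60 = 15.71 ns.
B: β = 0.7696; γ = 1/√(1 − 0.7696²) = 1/√0.4077 = 1.566; τ_B = 166.5/1.566 = 106.3 ns.

|τ_A − τ_B| = 90.6 ns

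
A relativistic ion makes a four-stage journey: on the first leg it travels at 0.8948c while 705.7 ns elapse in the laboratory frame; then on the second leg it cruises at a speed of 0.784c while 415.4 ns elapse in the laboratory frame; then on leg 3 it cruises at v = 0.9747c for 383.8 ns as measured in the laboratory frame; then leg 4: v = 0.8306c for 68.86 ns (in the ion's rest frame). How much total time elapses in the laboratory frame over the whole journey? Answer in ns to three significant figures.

Leg 1: 705.7 ns is already measured in the laboratory frame.
Leg 2: 415.4 ns is already measured in the laboratory frame.
Leg 3: 383.8 ns is already measured in the laboratory frame.
Leg 4: γ = 1/√(1 − 0.8306²) = 1/√0.3101 = 1.796; Δt_4 = 1.796 × 68.86 = 123.7 ns.
Total: 705.7 + 415.4 + 383.8 + 123.7 ns.

Δt = 1630 ns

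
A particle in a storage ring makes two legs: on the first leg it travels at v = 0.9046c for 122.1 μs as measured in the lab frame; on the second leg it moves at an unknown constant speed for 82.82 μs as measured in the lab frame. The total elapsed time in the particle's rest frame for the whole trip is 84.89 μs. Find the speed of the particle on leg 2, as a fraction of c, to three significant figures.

β = 0.918

Leg 1: γ = 1/√(1 − 0.9046²) = 1/√0.1817 = 2.346; τ_1 = 122.1/2.346 = 52.05 μs.
Leg 2: speed unknown; τ_2 = 82.82/γ_2.
Total proper time: 52.05 + τ_2 = 84.89, so τ_2 = 84.89 − 52.05 = 32.84 μs.
γ_2 = 82.82/32.84 = 2.522; β = √(1 − 1/γ²) = √0.8427.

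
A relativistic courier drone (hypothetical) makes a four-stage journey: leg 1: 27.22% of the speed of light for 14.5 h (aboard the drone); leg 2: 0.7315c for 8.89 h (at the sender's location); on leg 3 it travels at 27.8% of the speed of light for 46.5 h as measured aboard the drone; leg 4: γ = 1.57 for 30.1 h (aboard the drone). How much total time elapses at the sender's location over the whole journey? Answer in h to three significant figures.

Δt = 120 h

Leg 1: β = 0.2722; γ = 1/√(1 − 0.2722²) = 1/√0.9259 = 1.039; Δt_1 = 1.039 × 14.5 = 15.07 h.
Leg 2: 8.89 h is already measured at the sender's location.
Leg 3: β = 0.278; γ = 1/√(1 − 0.278²) = 1/√0.9227 = 1.041; Δt_3 = 1.041 × 46.5 = 48.41 h.
Leg 4: γ = 1.57; Δt_4 = 1.570 × 30.1 = 47.26 h.
Total: 15.07 + 8.890 + 48.41 + 47.26 h.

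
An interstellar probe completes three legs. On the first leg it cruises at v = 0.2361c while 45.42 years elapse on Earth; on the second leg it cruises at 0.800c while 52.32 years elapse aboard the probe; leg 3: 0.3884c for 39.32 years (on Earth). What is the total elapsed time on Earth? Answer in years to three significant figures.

Leg 1: 45.42 years is already measured on Earth.
Leg 2: γ = 1/√(1 − 0.800²) = 5/3 ≈ 1.667; Δt_2 = 1.667 × 52.32 = 87.20 years.
Leg 3: 39.32 years is already measured on Earth.
Total: 45.42 + 87.20 + 39.32 years.

Δt = 172 years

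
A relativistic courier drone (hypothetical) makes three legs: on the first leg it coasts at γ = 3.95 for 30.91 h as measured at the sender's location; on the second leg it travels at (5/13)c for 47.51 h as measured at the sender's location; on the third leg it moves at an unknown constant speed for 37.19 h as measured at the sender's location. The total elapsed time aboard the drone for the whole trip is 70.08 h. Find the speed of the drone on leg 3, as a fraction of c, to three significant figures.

Leg 1: γ = 3.95; τ_1 = 30.91/3.950 = 7.825 h.
Leg 2: γ = 1/√(1 − (5/13)²) = 13/12 ≈ 1.083; τ_2 = 47.51/1.083 = 43.86 h.
Leg 3: speed unknown; τ_3 = 37.19/γ_3.
Total proper time: 7.825 + 43.86 + τ_3 = 70.08, so τ_3 = 70.08 − 51.68 = 18.40 h.
γ_3 = 37.19/18.40 = 2.021; β = √(1 − 1/γ²) = √0.7552.

β = 0.869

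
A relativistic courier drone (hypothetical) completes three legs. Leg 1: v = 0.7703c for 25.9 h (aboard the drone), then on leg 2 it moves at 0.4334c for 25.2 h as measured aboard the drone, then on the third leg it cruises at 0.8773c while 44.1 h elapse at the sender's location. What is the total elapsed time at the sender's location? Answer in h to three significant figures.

Leg 1: γ = 1/√(1 − 0.7703²) = 1/√0.4066 = 1.568; Δt_1 = 1.568 × 25.9 = 40.62 h.
Leg 2: γ = 1/√(1 − 0.4334²) = 1/√0.8122 = 1.110; Δt_2 = 1.110 × 25.2 = 27.96 h.
Leg 3: 44.1 h is already measured at the sender's location.
Total: 40.62 + 27.96 + 44.10 h.

Δt = 113 h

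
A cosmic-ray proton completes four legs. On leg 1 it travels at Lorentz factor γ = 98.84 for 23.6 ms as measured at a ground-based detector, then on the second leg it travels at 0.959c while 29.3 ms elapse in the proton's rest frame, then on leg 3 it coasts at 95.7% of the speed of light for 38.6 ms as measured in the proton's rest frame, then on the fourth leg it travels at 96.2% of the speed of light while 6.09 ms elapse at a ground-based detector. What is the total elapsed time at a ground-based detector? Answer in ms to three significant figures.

Leg 1: 23.6 ms is already measured at a ground-based detector.
Leg 2: γ = 1/√(1 − 0.959²) = 1/√0.08032 = 3.529; Δt_2 = 3.529 × 29.3 = 103.4 ms.
Leg 3: β = 0.957; γ = 1/√(1 − 0.957²) = 1/√0.08415 = 3.447; Δt_3 = 3.447 × 38.6 = 133.1 ms.
Leg 4: 6.09 ms is already measured at a ground-based detector.
Total: 23.60 + 103.4 + 133.1 + 6.090 ms.

Δt = 266 ms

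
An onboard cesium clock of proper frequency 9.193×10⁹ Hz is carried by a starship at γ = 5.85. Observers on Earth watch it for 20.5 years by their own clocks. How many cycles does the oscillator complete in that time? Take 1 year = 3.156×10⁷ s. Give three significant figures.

N = 1.02×10¹⁸

γ = 5.85
During 20.5 years of lab time, the oscillator's proper time advances by τ = Δt/γ = 20.5/5.850 = 3.504 years = 1.106×10⁸ s.
N = f × τ = 9.193×10⁹ × 1.106×10⁸ = 1.017×10¹⁸.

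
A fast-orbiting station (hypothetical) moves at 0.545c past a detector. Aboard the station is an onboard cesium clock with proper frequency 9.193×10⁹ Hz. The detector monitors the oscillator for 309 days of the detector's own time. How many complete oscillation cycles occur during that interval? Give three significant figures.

N = 2.06×10¹⁷

γ = 1/√(1 − 0.545²) = 1/√0.7030 = 1.193
During 309 days of lab time, the oscillator's proper time advances by τ = Δt/γ = 309/1.193 = 259.1 days = 2.238×10⁷ s.
N = f × τ = 9.193×10⁹ × 2.238×10⁷ = 2.058×10¹⁷.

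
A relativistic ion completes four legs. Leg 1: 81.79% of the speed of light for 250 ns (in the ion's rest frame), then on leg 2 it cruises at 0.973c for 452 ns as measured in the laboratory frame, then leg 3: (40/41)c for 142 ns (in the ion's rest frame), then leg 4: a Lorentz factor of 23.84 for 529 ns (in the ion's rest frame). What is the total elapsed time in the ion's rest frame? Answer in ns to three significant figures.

Leg 1: 250 ns is already measured in the ion's rest frame.
Leg 2: γ = 1/√(1 − 0.973²) = 1/√0.05327 = 4.333; τ_2 = 452/4.333 = 104.3 ns.
Leg 3: 142 ns is already measured in the ion's rest frame.
Leg 4: 529 ns is already measured in the ion's rest frame.
Total: 250.0 + 104.3 + 142.0 + 529.0 ns.

τ = 1030 ns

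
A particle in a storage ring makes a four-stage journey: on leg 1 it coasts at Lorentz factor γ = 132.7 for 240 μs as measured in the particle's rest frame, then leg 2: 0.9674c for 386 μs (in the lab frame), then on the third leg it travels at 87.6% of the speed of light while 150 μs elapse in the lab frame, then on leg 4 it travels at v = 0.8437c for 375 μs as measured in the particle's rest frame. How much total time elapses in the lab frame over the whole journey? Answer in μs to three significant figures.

Δt = 3.31×10⁴ μs

Leg 1: γ = 132.7; Δt_1 = 132.7 × 240 = 3.185×10⁴ μs.
Leg 2: 386 μs is already measured in the lab frame.
Leg 3: 150 μs is already measured in the lab frame.
Leg 4: γ = 1/√(1 − 0.8437²) = 1/√0.2882 = 1.863; Δt_4 = 1.863 × 375 = 698.6 μs.
Total: 3.185×10⁴ + 386.0 + 150.0 + 698.6 μs.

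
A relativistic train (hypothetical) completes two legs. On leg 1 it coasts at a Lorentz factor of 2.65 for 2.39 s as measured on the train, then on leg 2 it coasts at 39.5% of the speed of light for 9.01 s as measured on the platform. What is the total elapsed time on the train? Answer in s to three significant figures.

Leg 1: 2.39 s is already measured on the train.
Leg 2: β = 0.395; γ = 1/√(1 − 0.395²) = 1/√0.8440 = 1.089; τ_2 = 9.01/1.089 = 8.277 s.
Total: 2.390 + 8.277 s.

τ = 10.7 s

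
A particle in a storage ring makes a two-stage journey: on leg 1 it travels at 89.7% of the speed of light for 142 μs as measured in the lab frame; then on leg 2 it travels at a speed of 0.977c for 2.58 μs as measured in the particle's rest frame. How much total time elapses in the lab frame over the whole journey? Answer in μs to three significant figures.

Δt = 154 μs

Leg 1: 142 μs is already measured in the lab frame.
Leg 2: γ = 1/√(1 − 0.977²) = 1/√0.04547 = 4.690; Δt_2 = 4.690 × 2.58 = 12.10 μs.
Total: 142.0 + 12.10 μs.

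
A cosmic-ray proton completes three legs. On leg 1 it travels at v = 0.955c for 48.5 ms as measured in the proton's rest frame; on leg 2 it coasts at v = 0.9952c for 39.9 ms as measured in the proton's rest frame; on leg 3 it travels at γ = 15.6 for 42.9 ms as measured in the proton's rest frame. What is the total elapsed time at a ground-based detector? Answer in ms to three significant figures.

Leg 1: γ = 1/√(1 − 0.955²) = 1/√0.08798 = 3.371; Δt_1 = 3.371 × 48.5 = 163.5 ms.
Leg 2: γ = 1/√(1 − 0.9952²) = 1/√0.009577 = 10.22; Δt_2 = 10.22 × 39.9 = 407.7 ms.
Leg 3: γ = 15.6; Δt_3 = 15.60 × 42.9 = 669.2 ms.
Total: 163.5 + 407.7 + 669.2 ms.

Δt = 1240 ms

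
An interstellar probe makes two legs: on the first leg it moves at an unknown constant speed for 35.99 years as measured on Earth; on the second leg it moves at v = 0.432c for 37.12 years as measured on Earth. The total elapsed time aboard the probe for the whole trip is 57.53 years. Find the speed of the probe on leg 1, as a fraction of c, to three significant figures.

β = 0.744

Leg 1: speed unknown; τ_1 = 35.99/γ_1.
Leg 2: γ = 1/√(1 − 0.432²) = 1/√0.8134 = 1.109; τ_2 = 37.12/1.109 = 33.48 years.
Total proper time: τ_1 + 33.48 = 57.53, so τ_1 = 57.53 − 33.48 = 24.05 years.
γ_1 = 35.99/24.05 = 1.496; β = √(1 − 1/γ²) = √0.5534.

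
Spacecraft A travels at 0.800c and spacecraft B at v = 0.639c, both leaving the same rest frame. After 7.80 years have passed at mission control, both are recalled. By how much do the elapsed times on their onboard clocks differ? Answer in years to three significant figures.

|τ_A − τ_B| = 1.32 years

A: γ = 1/√(1 − 0.800²) = 5/3 ≈ 1.667; τ_A = 7.80/1.667 = 4.680 years.
B: γ = 1/√(1 − 0.639²) = 1/√0.5917 = 1.300; τ_B = 7.80/1.300 = 6.000 years.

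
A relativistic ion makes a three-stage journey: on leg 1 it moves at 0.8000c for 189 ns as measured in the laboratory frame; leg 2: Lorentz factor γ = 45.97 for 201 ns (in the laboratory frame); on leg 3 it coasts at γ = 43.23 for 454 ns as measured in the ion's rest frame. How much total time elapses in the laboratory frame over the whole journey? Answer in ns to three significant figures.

Leg 1: 189 ns is already measured in the laboratory frame.
Leg 2: 201 ns is already measured in the laboratory frame.
Leg 3: γ = 43.23; Δt_3 = 43.23 × 454 = 1.963×10⁴ ns.
Total: 189.0 + 201.0 + 1.963×10⁴ ns.

Δt = 2.00×10⁴ ns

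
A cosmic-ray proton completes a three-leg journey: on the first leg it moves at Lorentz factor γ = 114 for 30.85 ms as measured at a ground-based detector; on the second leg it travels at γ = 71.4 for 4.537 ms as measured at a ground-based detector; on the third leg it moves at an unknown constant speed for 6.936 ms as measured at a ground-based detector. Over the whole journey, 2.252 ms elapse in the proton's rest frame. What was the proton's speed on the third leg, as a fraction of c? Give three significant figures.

β = 0.961

Leg 1: γ = 114; τ_1 = 30.85/114.0 = 0.2706 ms.
Leg 2: γ = 71.4; τ_2 = 4.537/71.40 = 0.06354 ms.
Leg 3: speed unknown; τ_3 = 6.936/γ_3.
Total proper time: 0.2706 + 0.06354 + τ_3 = 2.252, so τ_3 = 2.252 − 0.3342 = 1.918 ms.
γ_3 = 6.936/1.918 = 3.617; β = √(1 − 1/γ²) = √0.9235.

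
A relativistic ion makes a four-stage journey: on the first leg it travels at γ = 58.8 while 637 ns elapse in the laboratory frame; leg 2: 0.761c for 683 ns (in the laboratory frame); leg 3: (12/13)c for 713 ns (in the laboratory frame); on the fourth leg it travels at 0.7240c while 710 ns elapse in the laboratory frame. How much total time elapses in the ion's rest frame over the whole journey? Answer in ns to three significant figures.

Leg 1: γ = 58.8; τ_1 = 637/58.80 = 10.83 ns.
Leg 2: γ = 1/√(1 − 0.761²) = 1/√0.4209 = 1.541; τ_2 = 683/1.541 = 443.1 ns.
Leg 3: γ = 1/√(1 − (12/13)²) = 13/5 = 2.600; τ_3 = 713/2.600 = 274.2 ns.
Leg 4: γ = 1/√(1 − 0.7240²) = 1/√0.4758 = 1.450; τ_4 = 710/1.450 = 489.8 ns.
Total: 10.83 + 443.1 + 274.2 + 489.8 ns.

τ = 1220 ns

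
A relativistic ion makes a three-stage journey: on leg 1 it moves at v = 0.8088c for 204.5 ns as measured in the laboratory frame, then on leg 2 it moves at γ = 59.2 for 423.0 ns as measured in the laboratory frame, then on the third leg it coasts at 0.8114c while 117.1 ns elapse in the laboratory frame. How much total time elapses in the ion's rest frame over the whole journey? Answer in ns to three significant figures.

Leg 1: γ = 1/√(1 − 0.8088²) = 1/√0.3458 = 1.700; τ_1 = 204.5/1.700 = 120.3 ns.
Leg 2: γ = 59.2; τ_2 = 423.0/59.20 = 7.145 ns.
Leg 3: γ = 1/√(1 − 0.8114²) = 1/√0.3416 = 1.711; τ_3 = 117.1/1.711 = 68.44 ns.
Total: 120.3 + 7.145 + 68.44 ns.

τ = 196 ns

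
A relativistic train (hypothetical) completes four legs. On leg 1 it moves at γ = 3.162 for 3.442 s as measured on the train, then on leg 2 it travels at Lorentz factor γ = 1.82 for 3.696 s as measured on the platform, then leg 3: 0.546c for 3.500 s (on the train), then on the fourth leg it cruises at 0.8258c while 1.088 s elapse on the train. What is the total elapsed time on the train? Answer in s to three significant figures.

Leg 1: 3.442 s is already measured on the train.
Leg 2: γ = 1.82; τ_2 = 3.696/1.820 = 2.031 s.
Leg 3: 3.500 s is already measured on the train.
Leg 4: 1.088 s is already measured on the train.
Total: 3.442 + 2.031 + 3.500 + 1.088 s.

τ = 10.1 s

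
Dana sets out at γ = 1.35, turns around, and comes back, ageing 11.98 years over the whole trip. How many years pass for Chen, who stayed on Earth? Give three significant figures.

γ = 1.35
Earth-frame duration is the dilated interval: Δt = γτ = 1.350 × 11.98 years.

Δt = 16.2 years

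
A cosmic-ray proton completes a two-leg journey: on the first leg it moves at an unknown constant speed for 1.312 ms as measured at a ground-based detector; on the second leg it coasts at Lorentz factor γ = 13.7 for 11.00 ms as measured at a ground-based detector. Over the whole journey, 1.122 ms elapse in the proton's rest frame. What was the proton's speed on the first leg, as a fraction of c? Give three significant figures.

β = 0.970

Leg 1: speed unknown; τ_1 = 1.312/γ_1.
Leg 2: γ = 13.7; τ_2 = 11.00/13.70 = 0.8029 ms.
Total proper time: τ_1 + 0.8029 = 1.122, so τ_1 = 1.122 − 0.8029 = 0.3191 ms.
γ_1 = 1.312/0.3191 = 4.112; β = √(1 − 1/γ²) = √0.9409.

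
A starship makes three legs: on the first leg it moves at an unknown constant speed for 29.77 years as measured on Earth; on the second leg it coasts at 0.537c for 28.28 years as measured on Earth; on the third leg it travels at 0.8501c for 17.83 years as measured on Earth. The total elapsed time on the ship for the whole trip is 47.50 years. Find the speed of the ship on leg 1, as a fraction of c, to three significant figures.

Leg 1: speed unknown; τ_1 = 29.77/γ_1.
Leg 2: γ = 1/√(1 − 0.537²) = 1/√0.7116 = 1.185; τ_2 = 28.28/1.185 = 23.86 years.
Leg 3: γ = 1/√(1 − 0.8501²) = 1/√0.2773 = 1.899; τ_3 = 17.83/1.899 = 9.390 years.
Total proper time: τ_1 + 23.86 + 9.390 = 47.50, so τ_1 = 47.50 − 33.25 = 14.25 years.
γ_1 = 29.77/14.25 = 2.089; β = √(1 − 1/γ²) = √0.7708.

β = 0.878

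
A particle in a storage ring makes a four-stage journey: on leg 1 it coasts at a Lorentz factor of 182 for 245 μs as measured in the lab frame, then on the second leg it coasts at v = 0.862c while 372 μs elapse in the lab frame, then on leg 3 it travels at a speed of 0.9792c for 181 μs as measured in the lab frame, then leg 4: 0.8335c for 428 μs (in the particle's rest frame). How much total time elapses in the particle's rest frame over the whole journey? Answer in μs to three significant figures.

Leg 1: γ = 182; τ_1 = 245/182.0 = 1.346 μs.
Leg 2: γ = 1/√(1 − 0.862²) = 1/√0.2570 = 1.973; τ_2 = 372/1.973 = 188.6 μs.
Leg 3: γ = 1/√(1 − 0.9792²) = 1/√0.04117 = 4.929; τ_3 = 181/4.929 = 36.72 μs.
Leg 4: 428 μs is already measured in the particle's rest frame.
Total: 1.346 + 188.6 + 36.72 + 428.0 μs.

τ = 655 μs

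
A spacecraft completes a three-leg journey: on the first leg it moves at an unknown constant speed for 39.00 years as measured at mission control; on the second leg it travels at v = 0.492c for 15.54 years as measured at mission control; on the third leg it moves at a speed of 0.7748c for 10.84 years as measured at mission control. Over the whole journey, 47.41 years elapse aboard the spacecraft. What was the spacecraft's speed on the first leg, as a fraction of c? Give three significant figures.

Leg 1: speed unknown; τ_1 = 39.00/γ_1.
Leg 2: γ = 1/√(1 − 0.492²) = 1/√0.7579 = 1.149; τ_2 = 15.54/1.149 = 13.53 years.
Leg 3: γ = 1/√(1 − 0.7748²) = 1/√0.3997 = 1.582; τ_3 = 10.84/1.582 = 6.853 years.
Total proper time: τ_1 + 13.53 + 6.853 = 47.41, so τ_1 = 47.41 − 20.38 = 27.03 years.
γ_1 = 39.00/27.03 = 1.443; β = √(1 − 1/γ²) = √0.5197.

β = 0.721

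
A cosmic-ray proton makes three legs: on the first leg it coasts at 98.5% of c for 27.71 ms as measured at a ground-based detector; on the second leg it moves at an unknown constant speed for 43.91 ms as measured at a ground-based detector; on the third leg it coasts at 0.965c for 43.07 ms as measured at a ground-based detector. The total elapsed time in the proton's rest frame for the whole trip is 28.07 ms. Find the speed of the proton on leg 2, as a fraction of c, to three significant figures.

Leg 1: β = 0.985; γ = 1/√(1 − 0.985²) = 1/√0.02977 = 5.795; τ_1 = 27.71/5.795 = 4.781 ms.
Leg 2: speed unknown; τ_2 = 43.91/γ_2.
Leg 3: γ = 1/√(1 − 0.965²) = 1/√0.06878 = 3.813; τ_3 = 43.07/3.813 = 11.30 ms.
Total proper time: 4.781 + τ_2 + 11.30 = 28.07, so τ_2 = 28.07 − 16.08 = 11.99 ms.
γ_2 = 43.91/11.99 = 3.661; β = √(1 − 1/γ²) = √0.9254.

β = 0.962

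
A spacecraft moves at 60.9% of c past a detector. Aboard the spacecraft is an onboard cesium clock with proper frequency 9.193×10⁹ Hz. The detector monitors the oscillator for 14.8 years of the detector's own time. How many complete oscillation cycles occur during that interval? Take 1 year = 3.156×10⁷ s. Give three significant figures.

β = 0.609; γ = 1/√(1 − 0.609²) = 1/√0.6291 = 1.261
During 14.8 years of lab time, the oscillator's proper time advances by τ = Δt/γ = 14.8/1.261 = 11.74 years = 3.705×10⁸ s.
N = f × τ = 9.193×10⁹ × 3.705×10⁸ = 3.406×10¹⁸.

N = 3.41×10¹⁸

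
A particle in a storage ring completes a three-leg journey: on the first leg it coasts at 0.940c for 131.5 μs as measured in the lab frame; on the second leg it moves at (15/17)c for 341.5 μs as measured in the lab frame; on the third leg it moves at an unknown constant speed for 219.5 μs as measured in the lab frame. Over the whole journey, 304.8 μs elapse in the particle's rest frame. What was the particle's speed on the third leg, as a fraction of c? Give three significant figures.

Leg 1: γ = 1/√(1 − 0.940²) = 1/√0.1164 = 2.931; τ_1 = 131.5/2.931 = 44.86 μs.
Leg 2: γ = 1/√(1 − (15/17)²) = 17/8 = 2.125; τ_2 = 341.5/2.125 = 160.7 μs.
Leg 3: speed unknown; τ_3 = 219.5/γ_3.
Total proper time: 44.86 + 160.7 + τ_3 = 304.8, so τ_3 = 304.8 − 205.6 = 99.23 μs.
γ_3 = 219.5/99.23 = 2.212; β = √(1 − 1/γ²) = √0.7956.

β = 0.892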